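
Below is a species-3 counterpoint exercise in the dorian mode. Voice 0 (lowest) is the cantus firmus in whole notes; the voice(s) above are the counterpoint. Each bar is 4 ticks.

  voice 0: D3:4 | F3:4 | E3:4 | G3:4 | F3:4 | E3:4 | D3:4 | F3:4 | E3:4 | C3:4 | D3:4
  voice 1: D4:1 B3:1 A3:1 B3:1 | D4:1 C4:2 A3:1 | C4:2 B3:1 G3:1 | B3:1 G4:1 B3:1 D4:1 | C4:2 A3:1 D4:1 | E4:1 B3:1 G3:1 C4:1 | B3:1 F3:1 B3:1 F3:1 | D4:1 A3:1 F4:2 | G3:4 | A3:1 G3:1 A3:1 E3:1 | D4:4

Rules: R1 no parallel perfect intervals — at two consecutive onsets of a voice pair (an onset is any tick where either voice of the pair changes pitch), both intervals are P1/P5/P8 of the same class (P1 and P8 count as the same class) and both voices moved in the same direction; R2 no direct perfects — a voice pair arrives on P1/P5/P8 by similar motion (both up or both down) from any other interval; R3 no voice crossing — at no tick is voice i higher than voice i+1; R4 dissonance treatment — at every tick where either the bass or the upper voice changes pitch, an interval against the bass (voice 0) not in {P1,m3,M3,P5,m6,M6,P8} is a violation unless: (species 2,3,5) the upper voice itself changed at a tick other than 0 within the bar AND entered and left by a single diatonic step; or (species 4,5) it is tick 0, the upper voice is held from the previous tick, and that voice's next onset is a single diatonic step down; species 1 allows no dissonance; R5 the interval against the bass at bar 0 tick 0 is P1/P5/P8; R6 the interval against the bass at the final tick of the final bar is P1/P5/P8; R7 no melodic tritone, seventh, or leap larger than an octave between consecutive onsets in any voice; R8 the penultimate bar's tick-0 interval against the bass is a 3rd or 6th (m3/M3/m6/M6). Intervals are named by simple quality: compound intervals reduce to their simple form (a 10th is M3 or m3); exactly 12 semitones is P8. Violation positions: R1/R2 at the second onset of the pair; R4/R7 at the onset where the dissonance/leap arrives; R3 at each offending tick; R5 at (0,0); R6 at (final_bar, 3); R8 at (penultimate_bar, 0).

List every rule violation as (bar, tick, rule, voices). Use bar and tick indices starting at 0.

(4, 0, R1, (0, 1))
(6, 1, R7, (1,))
(6, 2, R7, (1,))
(6, 3, R7, (1,))
(8, 0, R7, (1,))
(10, 0, R2, (0, 1))
(10, 0, R7, (1,))

bar 0: v0=D3 v1=D4 downbeat P8
bar 1: v0=F3 v1=D4 downbeat M6
bar 2: v0=E3 v1=C4 downbeat m6
bar 3: v0=G3 v1=B3 downbeat M3
bar 4: v0=F3 v1=C4 downbeat P5
bar 5: v0=E3 v1=E4 downbeat P8
bar 6: v0=D3 v1=B3 downbeat M6
bar 7: v0=F3 v1=D4 downbeat M6
bar 8: v0=E3 v1=G3 downbeat m3
bar 9: v0=C3 v1=A3 downbeat M6
bar 10: v0=D3 v1=D4 downbeat P8
  -> R1 @ bar 4 tick 0 v(0, 1): G3/D4 P5 -> F3/C4 P5 similar
  -> R7 @ bar 6 tick 1 v(1,): B3->F3 leap 6st
  -> R7 @ bar 6 tick 2 v(1,): F3->B3 leap 6st
  -> R7 @ bar 6 tick 3 v(1,): B3->F3 leap 6st
  -> R7 @ bar 8 tick 0 v(1,): F4->G3 leap 10st
  -> R2 @ bar 10 tick 0 v(0, 1): C3/E3 M3 -> D3/D4 P8 similar
  -> R7 @ bar 10 tick 0 v(1,): E3->D4 leap 10st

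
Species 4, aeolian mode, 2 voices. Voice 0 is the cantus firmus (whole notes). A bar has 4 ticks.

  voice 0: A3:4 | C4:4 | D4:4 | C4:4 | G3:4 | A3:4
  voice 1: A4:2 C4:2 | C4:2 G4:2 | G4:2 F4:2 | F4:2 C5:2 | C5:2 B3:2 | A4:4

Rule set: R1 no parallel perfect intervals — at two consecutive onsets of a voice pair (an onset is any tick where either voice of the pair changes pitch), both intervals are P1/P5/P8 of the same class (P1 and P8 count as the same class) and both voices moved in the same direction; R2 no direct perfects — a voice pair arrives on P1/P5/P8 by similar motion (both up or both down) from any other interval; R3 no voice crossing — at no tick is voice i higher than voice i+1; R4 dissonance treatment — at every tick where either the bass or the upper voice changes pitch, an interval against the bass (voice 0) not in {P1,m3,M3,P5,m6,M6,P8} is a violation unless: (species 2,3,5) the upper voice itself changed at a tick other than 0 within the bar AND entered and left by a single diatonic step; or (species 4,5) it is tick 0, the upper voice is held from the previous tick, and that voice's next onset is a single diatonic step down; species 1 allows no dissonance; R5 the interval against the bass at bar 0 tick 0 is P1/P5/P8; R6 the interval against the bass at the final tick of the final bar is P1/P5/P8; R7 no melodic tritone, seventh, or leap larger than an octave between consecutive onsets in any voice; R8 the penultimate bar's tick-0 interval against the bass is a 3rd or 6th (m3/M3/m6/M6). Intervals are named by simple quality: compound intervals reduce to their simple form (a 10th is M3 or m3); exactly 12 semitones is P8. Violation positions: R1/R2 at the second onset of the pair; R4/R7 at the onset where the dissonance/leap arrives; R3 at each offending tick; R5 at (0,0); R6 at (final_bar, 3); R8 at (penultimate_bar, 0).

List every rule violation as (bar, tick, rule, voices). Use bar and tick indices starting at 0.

(3, 0, R4, (0, 1))
(4, 0, R4, (0, 1))
(4, 0, R8, (0, 1))
(4, 2, R7, (1,))
(5, 0, R2, (0, 1))
(5, 0, R7, (1,))

bar 0: v0=A3 v1=A4 downbeat P8
bar 1: v0=C4 v1=C4 downbeat P1
bar 2: v0=D4 v1=G4 downbeat P4
bar 3: v0=C4 v1=F4 downbeat P4
bar 4: v0=G3 v1=C5 downbeat P4
bar 5: v0=A3 v1=A4 downbeat P8
  -> R4 @ bar 3 tick 0 v(0, 1): C4/F4 P4 untreated
  -> R4 @ bar 4 tick 0 v(0, 1): G3/C5 P4 untreated
  -> R8 @ bar 4 tick 0 v(0, 1): penult P4 not 3rd/6th
  -> R7 @ bar 4 tick 2 v(1,): C5->B3 leap 13st
  -> R2 @ bar 5 tick 0 v(0, 1): G3/B3 M3 -> A3/A4 P8 similar
  -> R7 @ bar 5 tick 0 v(1,): B3->A4 leap 10st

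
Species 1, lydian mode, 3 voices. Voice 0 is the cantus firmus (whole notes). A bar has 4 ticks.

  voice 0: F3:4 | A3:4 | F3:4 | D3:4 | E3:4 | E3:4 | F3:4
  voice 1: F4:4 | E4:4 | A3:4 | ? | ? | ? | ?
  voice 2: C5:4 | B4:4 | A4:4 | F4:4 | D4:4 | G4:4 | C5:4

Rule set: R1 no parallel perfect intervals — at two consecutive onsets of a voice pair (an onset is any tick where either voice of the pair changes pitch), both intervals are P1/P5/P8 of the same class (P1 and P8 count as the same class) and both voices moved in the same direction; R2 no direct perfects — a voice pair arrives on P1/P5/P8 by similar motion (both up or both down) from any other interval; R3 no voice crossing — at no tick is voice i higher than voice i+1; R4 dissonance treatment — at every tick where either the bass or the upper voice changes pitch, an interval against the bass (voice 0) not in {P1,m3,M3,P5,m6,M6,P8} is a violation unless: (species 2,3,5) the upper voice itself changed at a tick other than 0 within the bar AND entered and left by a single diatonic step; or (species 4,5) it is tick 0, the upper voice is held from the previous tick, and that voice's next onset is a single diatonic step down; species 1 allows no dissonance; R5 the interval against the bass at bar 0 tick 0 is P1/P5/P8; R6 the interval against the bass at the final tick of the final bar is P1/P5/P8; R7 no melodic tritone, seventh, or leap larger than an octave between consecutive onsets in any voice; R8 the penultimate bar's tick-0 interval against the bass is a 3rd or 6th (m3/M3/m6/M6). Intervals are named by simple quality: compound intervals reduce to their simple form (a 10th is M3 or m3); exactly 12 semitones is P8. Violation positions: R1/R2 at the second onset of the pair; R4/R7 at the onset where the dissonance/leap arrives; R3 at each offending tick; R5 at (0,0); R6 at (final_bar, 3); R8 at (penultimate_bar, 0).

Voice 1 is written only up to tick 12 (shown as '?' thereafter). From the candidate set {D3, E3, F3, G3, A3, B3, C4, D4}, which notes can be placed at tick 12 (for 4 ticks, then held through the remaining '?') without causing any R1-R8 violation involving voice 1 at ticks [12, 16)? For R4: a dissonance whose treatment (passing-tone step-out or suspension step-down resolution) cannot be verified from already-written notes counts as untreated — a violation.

D3: violates R2
E3: violates R4
F3: violates R1
G3: violates R4
A3: legal
B3: legal
C4: violates R4
D4: legal

{A3, B3, D4}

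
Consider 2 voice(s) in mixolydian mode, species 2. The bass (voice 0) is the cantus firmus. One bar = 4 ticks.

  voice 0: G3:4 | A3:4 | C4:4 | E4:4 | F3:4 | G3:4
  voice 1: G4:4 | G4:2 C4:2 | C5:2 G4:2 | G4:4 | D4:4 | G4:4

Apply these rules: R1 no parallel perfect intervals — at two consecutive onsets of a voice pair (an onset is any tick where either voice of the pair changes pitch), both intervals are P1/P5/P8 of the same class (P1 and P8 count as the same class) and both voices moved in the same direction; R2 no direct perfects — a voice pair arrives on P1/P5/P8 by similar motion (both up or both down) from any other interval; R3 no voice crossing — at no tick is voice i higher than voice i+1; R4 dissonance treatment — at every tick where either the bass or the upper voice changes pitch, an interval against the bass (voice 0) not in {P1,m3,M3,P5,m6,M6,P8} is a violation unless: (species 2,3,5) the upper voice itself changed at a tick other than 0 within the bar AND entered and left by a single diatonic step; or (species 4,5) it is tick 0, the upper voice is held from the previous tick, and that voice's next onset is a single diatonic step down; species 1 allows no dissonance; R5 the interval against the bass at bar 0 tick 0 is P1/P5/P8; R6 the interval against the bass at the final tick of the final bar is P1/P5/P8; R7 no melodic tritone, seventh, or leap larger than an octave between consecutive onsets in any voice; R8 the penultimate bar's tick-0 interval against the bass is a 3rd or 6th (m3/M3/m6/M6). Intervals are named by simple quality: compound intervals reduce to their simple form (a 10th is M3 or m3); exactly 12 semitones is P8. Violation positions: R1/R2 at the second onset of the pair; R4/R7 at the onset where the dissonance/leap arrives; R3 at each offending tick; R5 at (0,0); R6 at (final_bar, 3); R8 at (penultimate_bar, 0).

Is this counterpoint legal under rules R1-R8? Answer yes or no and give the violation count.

No (4 violations)

bar 0: v0=G3 v1=G4 (P8)
bar 1: v0=A3 v1=G4 (m7)
bar 2: v0=C4 v1=C5 (P8)
bar 3: v0=E4 v1=G4 (m3)
bar 4: v0=F3 v1=D4 (M6)
bar 5: v0=G3 v1=G4 (P8)
  R4 @ bar1.0: A3/G4 m7 untreated
  R2 @ bar2.0: A3/C4 m3 -> C4/C5 P8 similar
  R7 @ bar4.0: E4->F3 leap 11st
  R2 @ bar5.0: F3/D4 M6 -> G3/G4 P8 similar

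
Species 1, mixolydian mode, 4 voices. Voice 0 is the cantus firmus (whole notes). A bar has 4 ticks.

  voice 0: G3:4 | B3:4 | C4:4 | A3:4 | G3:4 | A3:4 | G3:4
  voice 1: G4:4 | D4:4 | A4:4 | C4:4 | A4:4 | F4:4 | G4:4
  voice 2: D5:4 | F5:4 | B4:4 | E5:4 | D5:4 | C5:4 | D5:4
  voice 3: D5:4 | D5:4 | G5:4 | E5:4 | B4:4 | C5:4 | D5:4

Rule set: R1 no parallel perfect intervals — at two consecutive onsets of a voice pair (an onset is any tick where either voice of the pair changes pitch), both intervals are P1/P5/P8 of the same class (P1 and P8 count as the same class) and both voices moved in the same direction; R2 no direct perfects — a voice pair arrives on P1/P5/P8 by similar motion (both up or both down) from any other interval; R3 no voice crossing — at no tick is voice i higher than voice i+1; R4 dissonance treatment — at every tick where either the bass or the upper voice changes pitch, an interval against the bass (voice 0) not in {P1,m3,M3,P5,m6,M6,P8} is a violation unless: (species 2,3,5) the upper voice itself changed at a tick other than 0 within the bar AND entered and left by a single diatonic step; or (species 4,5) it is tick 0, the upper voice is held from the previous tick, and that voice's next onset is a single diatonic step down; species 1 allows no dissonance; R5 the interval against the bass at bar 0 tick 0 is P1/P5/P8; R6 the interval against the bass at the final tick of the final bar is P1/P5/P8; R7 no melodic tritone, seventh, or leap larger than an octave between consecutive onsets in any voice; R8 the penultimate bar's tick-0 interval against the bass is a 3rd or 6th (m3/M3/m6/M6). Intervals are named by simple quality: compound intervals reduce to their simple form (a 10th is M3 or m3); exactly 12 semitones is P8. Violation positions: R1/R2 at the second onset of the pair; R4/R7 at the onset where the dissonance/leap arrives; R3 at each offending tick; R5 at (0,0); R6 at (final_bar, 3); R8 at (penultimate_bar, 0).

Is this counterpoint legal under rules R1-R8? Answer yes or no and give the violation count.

No (19 violations)

bar 0: v0=G3 v1=G4 v2=D5 v3=D5 (P5)
bar 1: v0=B3 v1=D4 v2=F5 v3=D5 (m3)
bar 2: v0=C4 v1=A4 v2=B4 v3=G5 (P5)
bar 3: v0=A3 v1=C4 v2=E5 v3=E5 (P5)
bar 4: v0=G3 v1=A4 v2=D5 v3=B4 (M3)
bar 5: v0=A3 v1=F4 v2=C5 v3=C5 (m3)
bar 6: v0=G3 v1=G4 v2=D5 v3=D5 (P5)
  R3 @ bar1.0: F5 above D5
  R4 @ bar1.0: B3/F5 TT untreated
  R3 @ bar1.1: F5 above D5
  R3 @ bar1.2: F5 above D5
  R3 @ bar1.3: F5 above D5
  R2 @ bar2.0: B3/D5 m3 -> C4/G5 P5 similar
  R4 @ bar2.0: C4/B4 M7 untreated
  R7 @ bar2.0: F5->B4 leap 6st
  R1 @ bar3.0: C4/G5 P5 -> A3/E5 P5 similar
  R1 @ bar4.0: A3/E5 P5 -> G3/D5 P5 similar
  R3 @ bar4.0: D5 above B4
  R4 @ bar4.0: G3/A4 M2 untreated
  R3 @ bar4.1: D5 above B4
  R3 @ bar4.2: D5 above B4
  R3 @ bar4.3: D5 above B4
  R2 @ bar5.0: A4/D5 P4 -> F4/C5 P5 similar
  R1 @ bar6.0: F4/C5 P5 -> G4/D5 P5 similar
  R1 @ bar6.0: F4/C5 P5 -> G4/D5 P5 similar
  R1 @ bar6.0: C5/C5 P1 -> D5/D5 P1 similar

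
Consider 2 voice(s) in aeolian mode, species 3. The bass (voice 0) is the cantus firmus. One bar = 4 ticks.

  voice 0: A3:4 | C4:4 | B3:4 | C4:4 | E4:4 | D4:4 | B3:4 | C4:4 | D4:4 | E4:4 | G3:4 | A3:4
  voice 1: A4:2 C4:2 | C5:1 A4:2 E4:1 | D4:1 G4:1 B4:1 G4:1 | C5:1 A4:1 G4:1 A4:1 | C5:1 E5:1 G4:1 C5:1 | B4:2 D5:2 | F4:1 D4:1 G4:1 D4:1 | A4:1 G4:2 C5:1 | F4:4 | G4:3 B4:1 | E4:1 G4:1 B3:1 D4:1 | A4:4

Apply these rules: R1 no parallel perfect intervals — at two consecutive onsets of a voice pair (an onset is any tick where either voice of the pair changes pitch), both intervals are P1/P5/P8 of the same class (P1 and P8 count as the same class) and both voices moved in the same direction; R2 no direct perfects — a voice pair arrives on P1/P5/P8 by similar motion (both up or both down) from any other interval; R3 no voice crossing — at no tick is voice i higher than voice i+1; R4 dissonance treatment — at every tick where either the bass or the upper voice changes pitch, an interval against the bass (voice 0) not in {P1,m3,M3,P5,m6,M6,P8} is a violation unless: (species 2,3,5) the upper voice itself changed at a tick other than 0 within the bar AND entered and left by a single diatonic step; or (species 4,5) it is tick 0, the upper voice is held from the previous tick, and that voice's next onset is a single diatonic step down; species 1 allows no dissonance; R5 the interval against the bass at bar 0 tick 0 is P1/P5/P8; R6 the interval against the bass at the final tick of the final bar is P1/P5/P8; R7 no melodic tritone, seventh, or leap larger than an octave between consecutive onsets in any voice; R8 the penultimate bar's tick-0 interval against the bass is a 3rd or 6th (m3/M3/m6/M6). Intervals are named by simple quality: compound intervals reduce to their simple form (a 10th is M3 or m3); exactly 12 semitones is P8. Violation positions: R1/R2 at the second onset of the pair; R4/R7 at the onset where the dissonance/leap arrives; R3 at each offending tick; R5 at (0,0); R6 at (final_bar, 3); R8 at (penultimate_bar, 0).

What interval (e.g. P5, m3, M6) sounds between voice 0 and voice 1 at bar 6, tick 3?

m3

voice 0=B3 voice 1=D4 -> m3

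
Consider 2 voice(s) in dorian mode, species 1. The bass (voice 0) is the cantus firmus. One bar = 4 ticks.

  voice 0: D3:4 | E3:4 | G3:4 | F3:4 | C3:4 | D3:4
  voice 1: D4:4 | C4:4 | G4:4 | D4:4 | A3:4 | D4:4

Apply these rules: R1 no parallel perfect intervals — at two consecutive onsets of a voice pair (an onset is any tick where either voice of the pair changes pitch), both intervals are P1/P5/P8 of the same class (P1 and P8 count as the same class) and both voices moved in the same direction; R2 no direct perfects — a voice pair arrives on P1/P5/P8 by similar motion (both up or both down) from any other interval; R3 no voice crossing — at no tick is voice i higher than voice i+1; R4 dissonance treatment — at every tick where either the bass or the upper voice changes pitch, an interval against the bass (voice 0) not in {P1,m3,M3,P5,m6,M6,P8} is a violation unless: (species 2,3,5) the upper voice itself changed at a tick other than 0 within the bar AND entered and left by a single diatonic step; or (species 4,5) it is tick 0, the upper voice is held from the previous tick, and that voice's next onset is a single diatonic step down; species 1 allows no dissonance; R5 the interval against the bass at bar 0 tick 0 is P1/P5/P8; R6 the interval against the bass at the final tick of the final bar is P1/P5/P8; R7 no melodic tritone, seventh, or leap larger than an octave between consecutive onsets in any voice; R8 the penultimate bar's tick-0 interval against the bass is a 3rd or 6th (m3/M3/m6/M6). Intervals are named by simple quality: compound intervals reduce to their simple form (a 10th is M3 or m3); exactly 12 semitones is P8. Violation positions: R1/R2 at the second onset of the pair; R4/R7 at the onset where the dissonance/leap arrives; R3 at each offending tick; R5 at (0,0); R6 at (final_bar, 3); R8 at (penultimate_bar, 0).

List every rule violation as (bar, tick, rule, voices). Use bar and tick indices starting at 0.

(2, 0, R2, (0, 1))
(5, 0, R2, (0, 1))

bar 0: v0=D3 v1=D4 downbeat P8
bar 1: v0=E3 v1=C4 downbeat m6
bar 2: v0=G3 v1=G4 downbeat P8
bar 3: v0=F3 v1=D4 downbeat M6
bar 4: v0=C3 v1=A3 downbeat M6
bar 5: v0=D3 v1=D4 downbeat P8
  -> R2 @ bar 2 tick 0 v(0, 1): E3/C4 m6 -> G3/G4 P8 similar
  -> R2 @ bar 5 tick 0 v(0, 1): C3/A3 M6 -> D3/D4 P8 similar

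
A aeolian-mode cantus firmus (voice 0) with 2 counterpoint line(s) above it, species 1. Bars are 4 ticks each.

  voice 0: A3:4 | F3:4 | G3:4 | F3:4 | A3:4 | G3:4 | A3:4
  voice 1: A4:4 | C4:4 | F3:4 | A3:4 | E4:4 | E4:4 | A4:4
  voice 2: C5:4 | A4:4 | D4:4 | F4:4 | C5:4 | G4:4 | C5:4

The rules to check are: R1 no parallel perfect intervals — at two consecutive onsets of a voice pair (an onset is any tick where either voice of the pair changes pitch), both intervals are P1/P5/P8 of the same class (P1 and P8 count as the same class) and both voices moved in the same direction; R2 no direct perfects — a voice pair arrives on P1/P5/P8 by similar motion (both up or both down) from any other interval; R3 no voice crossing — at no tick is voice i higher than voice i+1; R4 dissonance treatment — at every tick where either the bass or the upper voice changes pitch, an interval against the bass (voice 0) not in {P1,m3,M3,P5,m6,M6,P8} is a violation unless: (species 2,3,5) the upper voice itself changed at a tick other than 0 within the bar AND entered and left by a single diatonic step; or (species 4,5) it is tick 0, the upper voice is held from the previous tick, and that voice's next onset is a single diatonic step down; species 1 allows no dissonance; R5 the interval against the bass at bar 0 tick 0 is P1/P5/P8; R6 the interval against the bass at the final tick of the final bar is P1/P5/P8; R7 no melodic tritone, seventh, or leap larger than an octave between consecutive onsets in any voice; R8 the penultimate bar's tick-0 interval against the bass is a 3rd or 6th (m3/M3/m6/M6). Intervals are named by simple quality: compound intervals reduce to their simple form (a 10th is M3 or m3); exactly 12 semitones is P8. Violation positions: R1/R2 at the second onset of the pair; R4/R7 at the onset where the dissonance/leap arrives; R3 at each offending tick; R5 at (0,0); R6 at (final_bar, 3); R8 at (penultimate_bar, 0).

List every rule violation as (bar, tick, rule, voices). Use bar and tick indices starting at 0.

bar 0: v0=A3 v1=A4 v2=C5 downbeat m3
bar 1: v0=F3 v1=C4 v2=A4 downbeat M3
bar 2: v0=G3 v1=F3 v2=D4 downbeat P5
bar 3: v0=F3 v1=A3 v2=F4 downbeat P8
bar 4: v0=A3 v1=E4 v2=C5 downbeat m3
bar 5: v0=G3 v1=E4 v2=G4 downbeat P8
bar 6: v0=A3 v1=A4 v2=C5 downbeat m3
  -> R5 @ bar 0 tick 0 v(0, 2): opens on m3
  -> R2 @ bar 1 tick 0 v(0, 1): A3/A4 P8 -> F3/C4 P5 similar
  -> R3 @ bar 2 tick 0 v(0, 1): G3 above F3
  -> R4 @ bar 2 tick 0 v(0, 1): G3/F3 M2 untreated
  -> R3 @ bar 2 tick 1 v(0, 1): G3 above F3
  -> R3 @ bar 2 tick 2 v(0, 1): G3 above F3
  -> R3 @ bar 2 tick 3 v(0, 1): G3 above F3
  -> R2 @ bar 4 tick 0 v(0, 1): F3/A3 M3 -> A3/E4 P5 similar
  -> R2 @ bar 5 tick 0 v(0, 2): A3/C5 m3 -> G3/G4 P8 similar
  -> R8 @ bar 5 tick 0 v(0, 2): penult P8 not 3rd/6th
  -> R2 @ bar 6 tick 0 v(0, 1): G3/E4 M6 -> A3/A4 P8 similar
  -> R6 @ bar 6 tick 3 v(0, 2): closes on m3

(0, 0, R5, (0, 2))
(1, 0, R2, (0, 1))
(2, 0, R3, (0, 1))
(2, 0, R4, (0, 1))
(2, 1, R3, (0, 1))
(2, 2, R3, (0, 1))
(2, 3, R3, (0, 1))
(4, 0, R2, (0, 1))
(5, 0, R2, (0, 2))
(5, 0, R8, (0, 2))
(6, 0, R2, (0, 1))
(6, 3, R6, (0, 2))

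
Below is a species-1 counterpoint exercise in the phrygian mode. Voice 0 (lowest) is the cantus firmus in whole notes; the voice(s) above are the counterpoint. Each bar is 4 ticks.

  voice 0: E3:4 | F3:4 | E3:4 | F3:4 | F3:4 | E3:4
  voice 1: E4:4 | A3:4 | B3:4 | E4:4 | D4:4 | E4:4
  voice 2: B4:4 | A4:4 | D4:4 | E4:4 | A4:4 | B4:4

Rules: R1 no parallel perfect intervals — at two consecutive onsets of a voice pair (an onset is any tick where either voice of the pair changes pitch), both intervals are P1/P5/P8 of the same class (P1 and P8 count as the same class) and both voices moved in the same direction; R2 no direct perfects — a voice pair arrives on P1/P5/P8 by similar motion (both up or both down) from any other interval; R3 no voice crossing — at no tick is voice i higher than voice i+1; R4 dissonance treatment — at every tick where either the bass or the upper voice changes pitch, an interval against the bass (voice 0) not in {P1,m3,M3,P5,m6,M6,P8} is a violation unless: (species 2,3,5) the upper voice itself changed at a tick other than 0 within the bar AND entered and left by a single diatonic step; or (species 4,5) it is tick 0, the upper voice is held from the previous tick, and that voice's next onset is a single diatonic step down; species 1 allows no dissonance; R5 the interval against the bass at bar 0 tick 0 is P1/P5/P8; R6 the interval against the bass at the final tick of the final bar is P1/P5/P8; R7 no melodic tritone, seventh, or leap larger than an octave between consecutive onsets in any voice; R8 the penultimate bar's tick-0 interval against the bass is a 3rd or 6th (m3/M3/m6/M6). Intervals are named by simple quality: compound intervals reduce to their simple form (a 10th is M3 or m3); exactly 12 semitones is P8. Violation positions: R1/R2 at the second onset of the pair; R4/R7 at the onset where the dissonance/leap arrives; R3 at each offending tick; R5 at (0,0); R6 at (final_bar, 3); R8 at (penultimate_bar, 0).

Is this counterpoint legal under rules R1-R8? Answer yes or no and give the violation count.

No (6 violations)

bar 0: v0=E3 v1=E4 v2=B4 (P5)
bar 1: v0=F3 v1=A3 v2=A4 (M3)
bar 2: v0=E3 v1=B3 v2=D4 (m7)
bar 3: v0=F3 v1=E4 v2=E4 (M7)
bar 4: v0=F3 v1=D4 v2=A4 (M3)
bar 5: v0=E3 v1=E4 v2=B4 (P5)
  R2 @ bar1.0: E4/B4 P5 -> A3/A4 P8 similar
  R4 @ bar2.0: E3/D4 m7 untreated
  R2 @ bar3.0: B3/D4 m3 -> E4/E4 P1 similar
  R4 @ bar3.0: F3/E4 M7 untreated
  R4 @ bar3.0: F3/E4 M7 untreated
  R1 @ bar5.0: D4/A4 P5 -> E4/B4 P5 similar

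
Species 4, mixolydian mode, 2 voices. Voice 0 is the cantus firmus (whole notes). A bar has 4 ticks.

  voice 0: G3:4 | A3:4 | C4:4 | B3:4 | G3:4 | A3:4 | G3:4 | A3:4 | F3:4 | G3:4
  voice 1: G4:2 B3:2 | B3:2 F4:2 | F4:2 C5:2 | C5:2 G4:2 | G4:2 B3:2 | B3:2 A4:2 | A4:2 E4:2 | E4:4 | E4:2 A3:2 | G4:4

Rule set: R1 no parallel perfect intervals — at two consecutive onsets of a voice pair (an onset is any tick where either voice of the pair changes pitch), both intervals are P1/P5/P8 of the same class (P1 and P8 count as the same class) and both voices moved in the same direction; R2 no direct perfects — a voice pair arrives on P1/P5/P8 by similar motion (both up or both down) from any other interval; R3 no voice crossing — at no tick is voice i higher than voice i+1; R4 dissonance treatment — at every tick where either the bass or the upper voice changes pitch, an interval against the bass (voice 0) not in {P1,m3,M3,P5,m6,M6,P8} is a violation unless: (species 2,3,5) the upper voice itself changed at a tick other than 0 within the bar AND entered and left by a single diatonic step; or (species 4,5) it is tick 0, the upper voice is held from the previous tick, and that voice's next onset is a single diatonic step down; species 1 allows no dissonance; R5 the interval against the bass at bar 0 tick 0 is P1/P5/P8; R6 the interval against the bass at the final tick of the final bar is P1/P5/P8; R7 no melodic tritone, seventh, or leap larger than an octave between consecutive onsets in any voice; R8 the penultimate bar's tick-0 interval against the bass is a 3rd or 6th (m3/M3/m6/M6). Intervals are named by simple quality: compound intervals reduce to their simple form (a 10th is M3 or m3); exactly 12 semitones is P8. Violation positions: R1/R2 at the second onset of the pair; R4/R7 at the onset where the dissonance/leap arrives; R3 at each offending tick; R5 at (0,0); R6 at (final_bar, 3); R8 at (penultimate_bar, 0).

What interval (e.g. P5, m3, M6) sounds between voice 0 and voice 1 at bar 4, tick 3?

M3

voice 0=G3 voice 1=B3 -> M3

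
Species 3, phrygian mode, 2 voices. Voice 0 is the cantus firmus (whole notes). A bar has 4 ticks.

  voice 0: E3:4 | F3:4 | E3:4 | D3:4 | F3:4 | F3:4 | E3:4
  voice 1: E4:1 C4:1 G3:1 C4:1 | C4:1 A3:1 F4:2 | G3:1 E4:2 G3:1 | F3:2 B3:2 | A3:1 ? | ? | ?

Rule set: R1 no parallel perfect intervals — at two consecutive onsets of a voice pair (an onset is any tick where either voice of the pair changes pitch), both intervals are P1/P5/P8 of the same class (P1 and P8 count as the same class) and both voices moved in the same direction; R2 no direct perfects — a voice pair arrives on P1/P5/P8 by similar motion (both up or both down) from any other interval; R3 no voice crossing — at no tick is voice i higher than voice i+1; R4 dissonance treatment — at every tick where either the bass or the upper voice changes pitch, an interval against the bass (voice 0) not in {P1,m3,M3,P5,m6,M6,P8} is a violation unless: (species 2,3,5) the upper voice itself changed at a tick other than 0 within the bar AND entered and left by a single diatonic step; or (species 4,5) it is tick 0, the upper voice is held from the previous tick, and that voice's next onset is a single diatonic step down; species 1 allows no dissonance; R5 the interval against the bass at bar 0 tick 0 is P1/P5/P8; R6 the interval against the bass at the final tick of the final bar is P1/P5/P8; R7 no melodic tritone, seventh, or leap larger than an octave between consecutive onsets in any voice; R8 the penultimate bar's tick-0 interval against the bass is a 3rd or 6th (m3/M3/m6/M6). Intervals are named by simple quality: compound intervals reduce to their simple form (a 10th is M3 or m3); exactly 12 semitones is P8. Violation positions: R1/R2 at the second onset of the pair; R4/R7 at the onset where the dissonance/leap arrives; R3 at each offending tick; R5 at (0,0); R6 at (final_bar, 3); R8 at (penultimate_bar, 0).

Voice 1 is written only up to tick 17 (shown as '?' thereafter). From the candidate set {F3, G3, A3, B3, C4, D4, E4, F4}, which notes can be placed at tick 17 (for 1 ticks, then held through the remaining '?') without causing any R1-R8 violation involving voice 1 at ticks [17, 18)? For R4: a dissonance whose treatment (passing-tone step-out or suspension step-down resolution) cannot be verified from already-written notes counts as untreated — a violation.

F3: legal
G3: violates R4
A3: legal
B3: violates R4
C4: legal
D4: legal
E4: violates R4
F4: legal

{A3, C4, D4, F3, F4}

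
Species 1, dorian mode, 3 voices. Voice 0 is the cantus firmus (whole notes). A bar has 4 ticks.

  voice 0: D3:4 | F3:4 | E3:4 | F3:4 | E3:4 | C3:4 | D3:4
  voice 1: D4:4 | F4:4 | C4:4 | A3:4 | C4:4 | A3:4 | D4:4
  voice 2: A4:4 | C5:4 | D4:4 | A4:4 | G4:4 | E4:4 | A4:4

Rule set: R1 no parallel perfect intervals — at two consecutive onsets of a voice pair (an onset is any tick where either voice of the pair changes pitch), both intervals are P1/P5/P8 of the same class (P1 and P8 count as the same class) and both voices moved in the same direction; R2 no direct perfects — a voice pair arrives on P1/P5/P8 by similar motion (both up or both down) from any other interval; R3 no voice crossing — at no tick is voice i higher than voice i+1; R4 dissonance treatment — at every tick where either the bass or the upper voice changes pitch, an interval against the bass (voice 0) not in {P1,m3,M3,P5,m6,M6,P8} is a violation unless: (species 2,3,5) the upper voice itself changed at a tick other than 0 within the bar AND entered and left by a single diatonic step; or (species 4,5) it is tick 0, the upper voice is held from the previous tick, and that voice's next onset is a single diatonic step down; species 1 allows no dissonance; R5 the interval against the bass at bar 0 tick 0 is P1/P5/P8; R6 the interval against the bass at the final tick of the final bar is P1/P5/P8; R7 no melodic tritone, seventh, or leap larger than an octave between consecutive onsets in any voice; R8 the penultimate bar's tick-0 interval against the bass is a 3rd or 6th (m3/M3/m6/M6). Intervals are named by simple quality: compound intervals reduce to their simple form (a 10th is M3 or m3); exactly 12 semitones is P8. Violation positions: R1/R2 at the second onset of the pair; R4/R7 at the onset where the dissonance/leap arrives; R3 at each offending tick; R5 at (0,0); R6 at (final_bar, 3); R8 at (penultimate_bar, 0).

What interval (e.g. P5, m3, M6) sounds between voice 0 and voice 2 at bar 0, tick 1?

voice 0=D3 voice 2=A4 -> P5

P5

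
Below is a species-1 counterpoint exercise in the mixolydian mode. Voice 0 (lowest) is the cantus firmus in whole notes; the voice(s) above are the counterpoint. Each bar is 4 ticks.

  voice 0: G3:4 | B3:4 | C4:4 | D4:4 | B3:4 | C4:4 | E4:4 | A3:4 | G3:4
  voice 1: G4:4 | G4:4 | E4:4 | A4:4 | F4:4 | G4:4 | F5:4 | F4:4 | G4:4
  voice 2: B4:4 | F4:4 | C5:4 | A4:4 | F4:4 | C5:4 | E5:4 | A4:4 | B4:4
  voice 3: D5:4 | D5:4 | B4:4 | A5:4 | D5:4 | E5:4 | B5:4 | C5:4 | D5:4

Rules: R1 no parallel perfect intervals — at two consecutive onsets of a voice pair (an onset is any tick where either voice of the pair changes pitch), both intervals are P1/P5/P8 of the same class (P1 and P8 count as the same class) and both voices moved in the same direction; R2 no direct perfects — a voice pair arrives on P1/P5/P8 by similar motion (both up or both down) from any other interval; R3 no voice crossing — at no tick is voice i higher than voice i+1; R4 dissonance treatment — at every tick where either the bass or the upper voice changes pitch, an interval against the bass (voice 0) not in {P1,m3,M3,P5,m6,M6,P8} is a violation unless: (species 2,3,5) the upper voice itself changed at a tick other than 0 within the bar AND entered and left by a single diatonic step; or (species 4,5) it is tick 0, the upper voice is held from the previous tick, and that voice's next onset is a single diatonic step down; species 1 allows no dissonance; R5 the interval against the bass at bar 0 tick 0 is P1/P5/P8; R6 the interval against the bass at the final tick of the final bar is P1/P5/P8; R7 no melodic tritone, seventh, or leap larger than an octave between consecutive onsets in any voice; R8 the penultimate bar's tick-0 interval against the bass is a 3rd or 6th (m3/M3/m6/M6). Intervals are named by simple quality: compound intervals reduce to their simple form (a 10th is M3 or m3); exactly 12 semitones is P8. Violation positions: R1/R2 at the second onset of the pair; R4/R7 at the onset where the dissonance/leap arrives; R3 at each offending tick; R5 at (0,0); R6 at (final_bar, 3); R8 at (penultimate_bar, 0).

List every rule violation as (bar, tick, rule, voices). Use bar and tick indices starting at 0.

(0, 0, R5, (0, 2))
(1, 0, R3, (1, 2))
(1, 0, R4, (0, 2))
(1, 0, R7, (2,))
(1, 1, R3, (1, 2))
(1, 2, R3, (1, 2))
(1, 3, R3, (1, 2))
(2, 0, R1, (1, 3))
(2, 0, R2, (0, 2))
(2, 0, R3, (2, 3))
(2, 0, R4, (0, 3))
(2, 1, R3, (2, 3))
(2, 2, R3, (2, 3))
(2, 3, R3, (2, 3))
(3, 0, R2, (0, 1))
(3, 0, R2, (0, 3))
(3, 0, R2, (1, 3))
(3, 0, R7, (3,))
(4, 0, R1, (1, 2))
(4, 0, R4, (0, 1))
(4, 0, R4, (0, 2))
(5, 0, R2, (0, 1))
(5, 0, R2, (0, 2))
(6, 0, R1, (0, 2))
(6, 0, R2, (0, 3))
(6, 0, R2, (2, 3))
(6, 0, R3, (1, 2))
(6, 0, R4, (0, 1))
(6, 0, R7, (1,))
(6, 1, R3, (1, 2))
(6, 2, R3, (1, 2))
(6, 3, R3, (1, 2))
(7, 0, R1, (0, 2))
(7, 0, R2, (1, 3))
(7, 0, R7, (3,))
(7, 0, R8, (0, 2))
(8, 0, R1, (1, 3))
(8, 3, R6, (0, 2))

bar 0: v0=G3 v1=G4 v2=B4 v3=D5 downbeat P5
bar 1: v0=B3 v1=G4 v2=F4 v3=D5 downbeat m3
bar 2: v0=C4 v1=E4 v2=C5 v3=B4 downbeat M7
bar 3: v0=D4 v1=A4 v2=A4 v3=A5 downbeat P5
bar 4: v0=B3 v1=F4 v2=F4 v3=D5 downbeat m3
bar 5: v0=C4 v1=G4 v2=C5 v3=E5 downbeat M3
bar 6: v0=E4 v1=F5 v2=E5 v3=B5 downbeat P5
bar 7: v0=A3 v1=F4 v2=A4 v3=C5 downbeat m3
bar 8: v0=G3 v1=G4 v2=B4 v3=D5 downbeat P5
  -> R5 @ bar 0 tick 0 v(0, 2): opens on M3
  -> R3 @ bar 1 tick 0 v(1, 2): G4 above F4
  -> R4 @ bar 1 tick 0 v(0, 2): B3/F4 TT untreated
  -> R7 @ bar 1 tick 0 v(2,): B4->F4 leap 6st
  -> R3 @ bar 1 tick 1 v(1, 2): G4 above F4
  -> R3 @ bar 1 tick 2 v(1, 2): G4 above F4
  -> R3 @ bar 1 tick 3 v(1, 2): G4 above F4
  -> R1 @ bar 2 tick 0 v(1, 3): G4/D5 P5 -> E4/B4 P5 similar
  -> R2 @ bar 2 tick 0 v(0, 2): B3/F4 TT -> C4/C5 P8 similar
  -> R3 @ bar 2 tick 0 v(2, 3): C5 above B4
  -> R4 @ bar 2 tick 0 v(0, 3): C4/B4 M7 untreated
  -> R3 @ bar 2 tick 1 v(2, 3): C5 above B4
  -> R3 @ bar 2 tick 2 v(2, 3): C5 above B4
  -> R3 @ bar 2 tick 3 v(2, 3): C5 above B4
  -> R2 @ bar 3 tick 0 v(0, 1): C4/E4 M3 -> D4/A4 P5 similar
  -> R2 @ bar 3 tick 0 v(0, 3): C4/B4 M7 -> D4/A5 P5 similar
  -> R2 @ bar 3 tick 0 v(1, 3): E4/B4 P5 -> A4/A5 P8 similar
  -> R7 @ bar 3 tick 0 v(3,): B4->A5 leap 10st
  -> R1 @ bar 4 tick 0 v(1, 2): A4/A4 P1 -> F4/F4 P1 similar
  -> R4 @ bar 4 tick 0 v(0, 1): B3/F4 TT untreated
  -> R4 @ bar 4 tick 0 v(0, 2): B3/F4 TT untreated
  -> R2 @ bar 5 tick 0 v(0, 1): B3/F4 TT -> C4/G4 P5 similar
  -> R2 @ bar 5 tick 0 v(0, 2): B3/F4 TT -> C4/C5 P8 similar
  -> R1 @ bar 6 tick 0 v(0, 2): C4/C5 P8 -> E4/E5 P8 similar
  -> R2 @ bar 6 tick 0 v(0, 3): C4/E5 M3 -> E4/B5 P5 similar
  -> R2 @ bar 6 tick 0 v(2, 3): C5/E5 M3 -> E5/B5 P5 similar
  -> R3 @ bar 6 tick 0 v(1, 2): F5 above E5
  -> R4 @ bar 6 tick 0 v(0, 1): E4/F5 m2 untreated
  -> R7 @ bar 6 tick 0 v(1,): G4->F5 leap 10st
  -> R3 @ bar 6 tick 1 v(1, 2): F5 above E5
  -> R3 @ bar 6 tick 2 v(1, 2): F5 above E5
  -> R3 @ bar 6 tick 3 v(1, 2): F5 above E5
  -> R1 @ bar 7 tick 0 v(0, 2): E4/E5 P8 -> A3/A4 P8 similar
  -> R2 @ bar 7 tick 0 v(1, 3): F5/B5 TT -> F4/C5 P5 similar
  -> R7 @ bar 7 tick 0 v(3,): B5->C5 leap 11st
  -> R8 @ bar 7 tick 0 v(0, 2): penult P8 not 3rd/6th
  -> R1 @ bar 8 tick 0 v(1, 3): F4/C5 P5 -> G4/D5 P5 similar
  -> R6 @ bar 8 tick 3 v(0, 2): closes on M3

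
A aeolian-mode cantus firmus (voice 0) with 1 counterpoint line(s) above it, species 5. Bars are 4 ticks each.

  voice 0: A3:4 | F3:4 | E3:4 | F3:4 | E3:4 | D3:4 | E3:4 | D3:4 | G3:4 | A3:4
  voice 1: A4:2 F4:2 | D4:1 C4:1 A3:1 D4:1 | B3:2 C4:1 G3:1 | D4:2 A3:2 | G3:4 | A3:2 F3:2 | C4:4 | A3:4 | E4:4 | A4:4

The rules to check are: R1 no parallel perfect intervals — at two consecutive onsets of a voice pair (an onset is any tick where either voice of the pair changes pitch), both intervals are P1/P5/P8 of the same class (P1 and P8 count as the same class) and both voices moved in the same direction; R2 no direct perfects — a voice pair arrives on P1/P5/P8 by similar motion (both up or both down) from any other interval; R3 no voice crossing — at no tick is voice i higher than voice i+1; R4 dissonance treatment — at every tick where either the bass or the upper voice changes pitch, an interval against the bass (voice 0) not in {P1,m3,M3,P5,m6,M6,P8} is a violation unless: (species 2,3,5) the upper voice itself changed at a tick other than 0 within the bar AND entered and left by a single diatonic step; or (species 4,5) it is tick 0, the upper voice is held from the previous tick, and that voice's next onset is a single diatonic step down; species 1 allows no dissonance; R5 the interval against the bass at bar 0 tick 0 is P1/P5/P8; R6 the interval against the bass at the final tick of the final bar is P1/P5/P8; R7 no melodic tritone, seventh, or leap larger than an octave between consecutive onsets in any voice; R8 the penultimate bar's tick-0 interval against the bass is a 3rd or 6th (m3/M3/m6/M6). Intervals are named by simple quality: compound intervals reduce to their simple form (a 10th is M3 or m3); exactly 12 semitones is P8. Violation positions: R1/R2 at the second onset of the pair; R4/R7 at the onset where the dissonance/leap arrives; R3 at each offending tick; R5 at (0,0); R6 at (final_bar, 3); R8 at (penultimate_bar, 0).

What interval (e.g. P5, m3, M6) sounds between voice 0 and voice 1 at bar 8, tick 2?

voice 0=G3 voice 1=E4 -> M6

M6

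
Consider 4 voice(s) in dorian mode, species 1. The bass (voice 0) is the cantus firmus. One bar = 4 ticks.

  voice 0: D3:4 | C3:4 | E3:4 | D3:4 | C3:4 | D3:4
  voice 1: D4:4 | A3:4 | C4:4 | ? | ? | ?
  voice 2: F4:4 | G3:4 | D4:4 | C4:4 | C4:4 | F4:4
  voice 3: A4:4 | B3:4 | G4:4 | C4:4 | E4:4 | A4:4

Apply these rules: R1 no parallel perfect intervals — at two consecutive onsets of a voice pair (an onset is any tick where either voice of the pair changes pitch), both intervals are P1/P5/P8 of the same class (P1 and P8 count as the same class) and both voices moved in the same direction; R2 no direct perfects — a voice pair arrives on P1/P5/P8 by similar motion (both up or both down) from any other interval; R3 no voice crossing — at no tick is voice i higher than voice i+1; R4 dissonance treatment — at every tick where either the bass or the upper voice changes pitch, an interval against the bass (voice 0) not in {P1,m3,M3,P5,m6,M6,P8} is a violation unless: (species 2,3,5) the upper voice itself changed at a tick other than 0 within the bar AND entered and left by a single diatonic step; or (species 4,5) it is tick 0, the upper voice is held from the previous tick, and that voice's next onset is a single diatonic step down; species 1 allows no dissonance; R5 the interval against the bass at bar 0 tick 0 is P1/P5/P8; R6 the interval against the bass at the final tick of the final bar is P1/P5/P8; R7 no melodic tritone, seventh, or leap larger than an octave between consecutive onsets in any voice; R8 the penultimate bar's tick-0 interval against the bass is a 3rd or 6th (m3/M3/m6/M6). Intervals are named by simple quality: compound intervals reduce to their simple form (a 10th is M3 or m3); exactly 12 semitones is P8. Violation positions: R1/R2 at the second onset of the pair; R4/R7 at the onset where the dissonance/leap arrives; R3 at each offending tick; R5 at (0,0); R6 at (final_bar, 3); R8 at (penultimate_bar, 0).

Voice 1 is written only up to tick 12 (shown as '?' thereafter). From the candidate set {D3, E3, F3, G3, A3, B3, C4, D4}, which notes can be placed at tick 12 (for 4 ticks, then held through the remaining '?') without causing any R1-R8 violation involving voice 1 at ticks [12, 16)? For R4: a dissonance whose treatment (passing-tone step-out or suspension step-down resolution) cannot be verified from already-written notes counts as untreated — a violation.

D3: violates R2,R7
E3: violates R4
F3: violates R1,R2
G3: violates R4
A3: violates R2
B3: legal
C4: violates R4
D4: violates R3

{B3}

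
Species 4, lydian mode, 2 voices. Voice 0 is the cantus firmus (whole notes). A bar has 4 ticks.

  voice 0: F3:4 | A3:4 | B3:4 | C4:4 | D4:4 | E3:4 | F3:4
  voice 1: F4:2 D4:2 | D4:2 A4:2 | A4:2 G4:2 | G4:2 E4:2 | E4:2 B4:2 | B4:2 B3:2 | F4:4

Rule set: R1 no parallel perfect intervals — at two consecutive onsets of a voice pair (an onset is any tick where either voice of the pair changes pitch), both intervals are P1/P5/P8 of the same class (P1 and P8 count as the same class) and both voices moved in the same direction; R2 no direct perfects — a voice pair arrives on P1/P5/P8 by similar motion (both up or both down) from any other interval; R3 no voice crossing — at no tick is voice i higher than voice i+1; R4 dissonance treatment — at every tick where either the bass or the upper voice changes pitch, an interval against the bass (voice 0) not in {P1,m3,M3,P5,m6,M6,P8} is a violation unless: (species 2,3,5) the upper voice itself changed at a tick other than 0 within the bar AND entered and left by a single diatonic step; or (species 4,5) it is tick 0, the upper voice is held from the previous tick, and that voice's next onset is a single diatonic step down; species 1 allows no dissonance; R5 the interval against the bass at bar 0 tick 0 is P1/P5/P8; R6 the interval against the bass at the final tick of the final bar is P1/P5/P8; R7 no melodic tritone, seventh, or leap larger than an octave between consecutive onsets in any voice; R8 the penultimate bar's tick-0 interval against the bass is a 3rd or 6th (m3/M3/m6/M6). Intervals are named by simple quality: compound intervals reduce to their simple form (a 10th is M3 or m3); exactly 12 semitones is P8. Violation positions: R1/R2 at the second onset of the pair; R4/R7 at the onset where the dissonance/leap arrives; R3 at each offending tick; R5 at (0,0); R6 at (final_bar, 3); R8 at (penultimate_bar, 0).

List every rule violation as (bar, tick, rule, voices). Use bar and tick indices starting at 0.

bar 0: v0=F3 v1=F4 downbeat P8
bar 1: v0=A3 v1=D4 downbeat P4
bar 2: v0=B3 v1=A4 downbeat m7
bar 3: v0=C4 v1=G4 downbeat P5
bar 4: v0=D4 v1=E4 downbeat M2
bar 5: v0=E3 v1=B4 downbeat P5
bar 6: v0=F3 v1=F4 downbeat P8
  -> R4 @ bar 1 tick 0 v(0, 1): A3/D4 P4 untreated
  -> R4 @ bar 4 tick 0 v(0, 1): D4/E4 M2 untreated
  -> R7 @ bar 5 tick 0 v(0,): D4->E3 leap 10st
  -> R8 @ bar 5 tick 0 v(0, 1): penult P5 not 3rd/6th
  -> R2 @ bar 6 tick 0 v(0, 1): E3/B3 P5 -> F3/F4 P8 similar
  -> R7 @ bar 6 tick 0 v(1,): B3->F4 leap 6st

(1, 0, R4, (0, 1))
(4, 0, R4, (0, 1))
(5, 0, R7, (0,))
(5, 0, R8, (0, 1))
(6, 0, R2, (0, 1))
(6, 0, R7, (1,))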